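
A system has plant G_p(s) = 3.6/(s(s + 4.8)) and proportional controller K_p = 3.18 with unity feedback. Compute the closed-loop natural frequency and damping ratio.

With unity feedback the closed-loop characteristic equation is s² + 4.8s + 3.18·3.6 = s² + 4.8s + 11.45 = 0.
So ω_n² = 11.45 ⇒ ω_n = 3.383 rad/s, and ζ = 4.8/(2ω_n) = 0.709.

ω_n = 3.38 rad/s, ζ = 0.709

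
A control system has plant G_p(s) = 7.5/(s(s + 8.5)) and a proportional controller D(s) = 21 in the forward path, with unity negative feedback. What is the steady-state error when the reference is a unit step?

0

The open loop D(s)G_p(s) has a pole at the origin (type 1), so the static position error constant is infinite and e_ss = 1/(1+∞) = 0.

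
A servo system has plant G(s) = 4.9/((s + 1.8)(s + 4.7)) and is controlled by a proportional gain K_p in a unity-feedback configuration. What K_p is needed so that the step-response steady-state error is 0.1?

K_p = 15.5

For a type-0 loop with proportional control, e_ss = 1/(1 + K_p·G(0)).
G(0) = 0.5792. Require 1/(1 + K_p·0.5792) = 0.1, so 1 + 0.5792·K_p = 10.
K_p = (10 − 1)/0.5792 = 15.5.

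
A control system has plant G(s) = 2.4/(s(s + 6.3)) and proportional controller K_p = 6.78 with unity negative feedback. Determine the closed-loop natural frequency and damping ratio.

ω_n = 4.03 rad/s, ζ = 0.781

The closed-loop denominator is s(s+6.3) + 6.78·2.4 = s² + 6.3s + 16.27.
Matching s² + 2ζω_n s + ω_n²: ω_n = √16.27 = 4.034 rad/s and 2ζω_n = 6.3, so ζ = 6.3/(2·4.034) = 0.781.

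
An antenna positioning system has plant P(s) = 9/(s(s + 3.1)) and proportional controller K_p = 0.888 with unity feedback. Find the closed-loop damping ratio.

ζ = 0.548

The closed-loop denominator is s(s+3.1) + 0.888·9 = s² + 3.1s + 7.992.
Matching s² + 2ζω_n s + ω_n²: ω_n = √7.992 = 2.827 rad/s and 2ζω_n = 3.1, so ζ = 3.1/(2·2.827) = 0.548.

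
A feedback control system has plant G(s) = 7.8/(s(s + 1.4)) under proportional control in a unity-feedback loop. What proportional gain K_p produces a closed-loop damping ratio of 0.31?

K_p = 0.654

Closed-loop characteristic equation: s² + 1.4s + K_p·7.8 = 0.
So ω_n = √(7.8K_p) and 2ζω_n = 1.4, giving ζ = 1.4/(2√(7.8K_p)).
Setting ζ = 0.31: √(7.8K_p) = 1.4/(2·0.31) = 2.258, so K_p = 5.099/7.8 = 0.654.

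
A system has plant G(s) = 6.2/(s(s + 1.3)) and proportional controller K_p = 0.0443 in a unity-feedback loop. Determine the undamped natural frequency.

With unity feedback the closed-loop characteristic equation is s² + 1.3s + 0.0443·6.2 = s² + 1.3s + 0.2747 = 0.
So ω_n² = 0.2747 ⇒ ω_n = 0.5241 rad/s, and ζ = 1.3/(2ω_n) = 1.24.

ω_n = 0.524 rad/s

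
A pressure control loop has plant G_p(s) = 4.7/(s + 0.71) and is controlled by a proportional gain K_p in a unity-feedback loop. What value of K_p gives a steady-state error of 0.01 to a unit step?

Steady-state error for a unit step on this type-0 loop is 1/(1 + K_p·G_p(0)).
G_p(0) = 6.62. Require 1/(1 + K_p·6.62) = 0.01, so 1 + 6.62·K_p = 100.
K_p = (100 − 1)/6.62 = 15.

K_p = 15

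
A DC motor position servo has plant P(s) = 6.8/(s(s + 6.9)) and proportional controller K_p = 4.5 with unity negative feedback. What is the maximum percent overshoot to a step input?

8.15%

From 1 + K_pP(s) = 0: s² + 6.9s + 30.6 = 0 ⇒ ω_n = 5.532, ζ = 0.6237.
%OS = 100·exp(−πζ/√(1−ζ²)) = 100·exp(−π·0.6237/√0.611) = 8.15%.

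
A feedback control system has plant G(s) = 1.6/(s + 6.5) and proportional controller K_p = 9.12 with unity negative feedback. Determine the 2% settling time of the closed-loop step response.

Closed-loop transfer function: T(s) = K_p·G(s)/(1 + K_p·G(s)) = 14.59/(s + 6.5 + 14.59) = 14.59/(s + 21.09).
Time constant τ = 1/21.09 = 0.04741 s, so the 2% settling time is about 4τ = 0.19 s.

T_s ≈ 0.19 s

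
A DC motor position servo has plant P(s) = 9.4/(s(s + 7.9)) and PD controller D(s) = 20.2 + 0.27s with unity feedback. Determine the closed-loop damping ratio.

Forward path: (20.2 + 0.27s)·9.4/(s(s+7.9)). The closed-loop characteristic equation is s² + (7.9 + 9.4·0.27)s + 9.4·20.2 = 0.
That is s² + 10.44s + 189.9 = 0, so ω_n = 13.78 rad/s and ζ = 10.44/(2·13.78) = 0.3787.

ζ = 0.379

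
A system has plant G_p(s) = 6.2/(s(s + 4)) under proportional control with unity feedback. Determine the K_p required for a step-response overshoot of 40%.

From %OS = 100·exp(−πζ/√(1−ζ²)) = 40%, ζ = −ln(0.4)/√(π²+ln²(0.4)) = 0.28.
Characteristic equation s² + 4s + 6.2K_p = 0 gives ζ = 4/(2√(6.2K_p)).
Setting ζ = 0.28: √(6.2K_p) = 4/(2·0.28) = 7.143, so K_p = 51.02/6.2 = 8.23.

K_p = 8.23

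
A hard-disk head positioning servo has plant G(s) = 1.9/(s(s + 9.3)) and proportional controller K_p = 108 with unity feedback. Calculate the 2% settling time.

T_s ≈ 0.86 s

The closed-loop denominator s² + 9.3s + 205.2 gives ω_n = √205.2 = 14.32 and ζ = 9.3/(2ω_n) = 0.3246.
2% settling time T_s ≈ 4/(ζω_n) = 4/4.65 = 0.86 s.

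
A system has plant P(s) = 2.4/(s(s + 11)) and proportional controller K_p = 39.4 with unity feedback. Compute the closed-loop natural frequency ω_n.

With unity feedback the closed-loop characteristic equation is s² + 11s + 39.4·2.4 = s² + 11s + 94.56 = 0.
So ω_n² = 94.56 ⇒ ω_n = 9.724 rad/s, and ζ = 11/(2ω_n) = 0.566.

ω_n = 9.72 rad/s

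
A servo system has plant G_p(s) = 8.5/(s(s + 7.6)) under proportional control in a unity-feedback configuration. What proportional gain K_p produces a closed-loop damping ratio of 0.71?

Closed-loop characteristic equation: s² + 7.6s + K_p·8.5 = 0.
So ω_n = √(8.5K_p) and 2ζω_n = 7.6, giving ζ = 7.6/(2√(8.5K_p)).
Setting ζ = 0.71: √(8.5K_p) = 7.6/(2·0.71) = 5.352, so K_p = 28.65/8.5 = 3.37.

K_p = 3.37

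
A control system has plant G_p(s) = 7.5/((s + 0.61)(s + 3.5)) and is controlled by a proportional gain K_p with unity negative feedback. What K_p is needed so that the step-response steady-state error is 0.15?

K_p = 1.61

For a type-0 loop with proportional control, e_ss = 1/(1 + K_p·G_p(0)).
G_p(0) = 3.513. Require 1/(1 + K_p·3.513) = 0.15, so 1 + 3.513·K_p = 6.667.
K_p = (6.667 − 1)/3.513 = 1.61.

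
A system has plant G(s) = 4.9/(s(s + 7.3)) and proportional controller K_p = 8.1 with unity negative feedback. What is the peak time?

T_p = 0.612 s

From 1 + K_pG(s) = 0: s² + 7.3s + 39.69 = 0 ⇒ ω_n = 6.3, ζ = 0.5794.
Damped frequency ω_d = ω_n√(1−ζ²) = 5.135 rad/s, so peak time T_p = π/ω_d = 0.612 s.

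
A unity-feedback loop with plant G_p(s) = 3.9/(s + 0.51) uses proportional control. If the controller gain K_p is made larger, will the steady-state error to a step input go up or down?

e_ss = 1/(1 + K_p·G_p(0)); a larger K_p raises the denominator, so e_ss decreases.

decrease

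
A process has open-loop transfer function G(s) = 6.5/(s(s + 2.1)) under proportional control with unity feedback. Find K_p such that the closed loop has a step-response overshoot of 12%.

K_p = 0.542

From %OS = 100·exp(−πζ/√(1−ζ²)) = 12%, ζ = −ln(0.12)/√(π²+ln²(0.12)) = 0.5594.
Characteristic equation s² + 2.1s + 6.5K_p = 0 gives ζ = 2.1/(2√(6.5K_p)).
Setting ζ = 0.5594: √(6.5K_p) = 2.1/(2·0.5594) = 1.877, so K_p = 3.523/6.5 = 0.542.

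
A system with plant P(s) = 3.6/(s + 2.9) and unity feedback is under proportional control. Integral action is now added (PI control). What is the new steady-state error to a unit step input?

0

The integrator makes K_pos = lim_{s→0} C(s)G(s) infinite, so e_ss = 1/(1+K_pos) = 0.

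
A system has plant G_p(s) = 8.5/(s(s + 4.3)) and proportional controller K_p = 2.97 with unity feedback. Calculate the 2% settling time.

From 1 + K_pG_p(s) = 0: s² + 4.3s + 25.25 = 0 ⇒ ω_n = 5.024, ζ = 0.4279.
2% settling time T_s ≈ 4/(ζω_n) = 4/2.15 = 1.86 s.

T_s ≈ 1.86 s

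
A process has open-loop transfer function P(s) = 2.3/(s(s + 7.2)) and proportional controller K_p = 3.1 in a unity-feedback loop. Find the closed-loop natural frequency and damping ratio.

ω_n = 2.67 rad/s, ζ = 1.35

With unity feedback the closed-loop characteristic equation is s² + 7.2s + 3.1·2.3 = s² + 7.2s + 7.13 = 0.
Matching s² + 2ζω_n s + ω_n²: ω_n = √7.13 = 2.67 rad/s and 2ζω_n = 7.2, so ζ = 7.2/(2·2.67) = 1.35.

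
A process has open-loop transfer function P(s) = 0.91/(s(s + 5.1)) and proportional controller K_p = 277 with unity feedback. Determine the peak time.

The closed-loop denominator s² + 5.1s + 252.1 gives ω_n = √252.1 = 15.88 and ζ = 5.1/(2ω_n) = 0.1606.
Damped frequency ω_d = ω_n√(1−ζ²) = 15.67 rad/s, so peak time T_p = π/ω_d = 0.2 s.

T_p = 0.2 s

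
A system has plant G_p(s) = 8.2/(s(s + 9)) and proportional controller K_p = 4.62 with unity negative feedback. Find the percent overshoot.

Closed-loop characteristic equation: s² + 9s + 37.88 = 0, so ω_n = 6.155 rad/s and ζ = 9/(2·6.155) = 0.7311.
%OS = 100·exp(−πζ/√(1−ζ²)) = 100·exp(−π·0.7311/√0.4655) = 3.45%.

3.45%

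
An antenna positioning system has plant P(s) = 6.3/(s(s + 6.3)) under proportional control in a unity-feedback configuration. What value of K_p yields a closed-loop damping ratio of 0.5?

Closed-loop characteristic equation: s² + 6.3s + K_p·6.3 = 0.
So ω_n = √(6.3K_p) and 2ζω_n = 6.3, giving ζ = 6.3/(2√(6.3K_p)).
Setting ζ = 0.5: √(6.3K_p) = 6.3/(2·0.5) = 6.3, so K_p = 39.69/6.3 = 6.3.

K_p = 6.3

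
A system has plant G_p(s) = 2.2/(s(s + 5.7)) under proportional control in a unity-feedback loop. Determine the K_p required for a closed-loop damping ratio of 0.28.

K_p = 47.1

Closed-loop characteristic equation: s² + 5.7s + K_p·2.2 = 0.
So ω_n = √(2.2K_p) and 2ζω_n = 5.7, giving ζ = 5.7/(2√(2.2K_p)).
Setting ζ = 0.28: √(2.2K_p) = 5.7/(2·0.28) = 10.18, so K_p = 103.6/2.2 = 47.1.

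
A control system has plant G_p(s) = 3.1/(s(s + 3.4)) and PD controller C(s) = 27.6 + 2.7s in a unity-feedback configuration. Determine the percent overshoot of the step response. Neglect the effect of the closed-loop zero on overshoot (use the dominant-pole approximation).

7.5%

Forward path: (27.6 + 2.7s)·3.1/(s(s+3.4)). The closed-loop characteristic equation is s² + (3.4 + 3.1·2.7)s + 3.1·27.6 = 0.
That is s² + 11.77s + 85.56 = 0, so ω_n = 9.25 rad/s and ζ = 11.77/(2·9.25) = 0.6362.
%OS = 100·exp(−πζ/√(1−ζ²)) = 7.5%.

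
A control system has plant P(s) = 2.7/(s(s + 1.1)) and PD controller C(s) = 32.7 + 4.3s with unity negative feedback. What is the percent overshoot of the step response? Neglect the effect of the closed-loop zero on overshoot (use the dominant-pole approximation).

5.59%

Forward path: (32.7 + 4.3s)·2.7/(s(s+1.1)). The closed-loop characteristic equation is s² + (1.1 + 2.7·4.3)s + 2.7·32.7 = 0.
That is s² + 12.71s + 88.29 = 0, so ω_n = 9.396 rad/s and ζ = 12.71/(2·9.396) = 0.6763.
%OS = 100·exp(−πζ/√(1−ζ²)) = 5.59%.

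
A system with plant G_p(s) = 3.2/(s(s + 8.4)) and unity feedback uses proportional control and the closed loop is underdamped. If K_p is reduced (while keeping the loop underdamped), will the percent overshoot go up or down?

decrease

ζ = 8.4/(2√(3.2K_p)) rises as K_p falls; higher damping means less overshoot.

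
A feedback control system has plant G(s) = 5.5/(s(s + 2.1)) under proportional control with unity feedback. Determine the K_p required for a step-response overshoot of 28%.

From %OS = 100·exp(−πζ/√(1−ζ²)) = 28%, ζ = −ln(0.28)/√(π²+ln²(0.28)) = 0.3755.
Characteristic equation s² + 2.1s + 5.5K_p = 0 gives ζ = 2.1/(2√(5.5K_p)).
Setting ζ = 0.3755: √(5.5K_p) = 2.1/(2·0.3755) = 2.796, so K_p = 7.817/5.5 = 1.42.

K_p = 1.42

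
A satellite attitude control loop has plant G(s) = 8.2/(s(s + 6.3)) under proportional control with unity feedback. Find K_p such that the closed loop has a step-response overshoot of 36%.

From %OS = 100·exp(−πζ/√(1−ζ²)) = 36%, ζ = −ln(0.36)/√(π²+ln²(0.36)) = 0.3093.
Characteristic equation s² + 6.3s + 8.2K_p = 0 gives ζ = 6.3/(2√(8.2K_p)).
Setting ζ = 0.3093: √(8.2K_p) = 6.3/(2·0.3093) = 10.19, so K_p = 103.7/8.2 = 12.7.

K_p = 12.7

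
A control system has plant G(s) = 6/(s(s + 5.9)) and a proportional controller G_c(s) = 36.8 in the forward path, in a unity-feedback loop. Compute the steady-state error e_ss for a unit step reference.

The open loop G_c(s)G(s) has a pole at the origin (type 1), so the static position error constant is infinite and e_ss = 1/(1+∞) = 0.

0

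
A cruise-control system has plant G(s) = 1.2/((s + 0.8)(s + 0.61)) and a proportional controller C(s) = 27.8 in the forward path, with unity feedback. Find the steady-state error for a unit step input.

The loop is type 0. Static position error constant K_pos = C(0)·G(0) = 27.8·2.459 = 68.36.
Steady-state error to a unit step: e_ss = 1/(1+K_pos) = 1/69.36 = 0.0144.

0.0144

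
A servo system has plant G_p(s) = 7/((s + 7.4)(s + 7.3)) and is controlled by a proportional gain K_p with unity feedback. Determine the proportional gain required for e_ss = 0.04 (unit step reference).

K_p = 185

Steady-state error for a unit step on this type-0 loop is 1/(1 + K_p·G_p(0)).
G_p(0) = 0.1296. Require 1/(1 + K_p·0.1296) = 0.04, so 1 + 0.1296·K_p = 25.
K_p = (25 − 1)/0.1296 = 185.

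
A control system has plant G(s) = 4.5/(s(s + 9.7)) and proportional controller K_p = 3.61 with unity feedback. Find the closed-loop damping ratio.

The closed-loop denominator is s(s+9.7) + 3.61·4.5 = s² + 9.7s + 16.25.
So ω_n² = 16.25 ⇒ ω_n = 4.031 rad/s, and ζ = 9.7/(2ω_n) = 1.2.

ζ = 1.2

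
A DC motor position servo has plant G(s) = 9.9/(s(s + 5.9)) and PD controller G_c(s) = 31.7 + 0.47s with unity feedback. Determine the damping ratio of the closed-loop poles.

ζ = 0.298

Forward path: (31.7 + 0.47s)·9.9/(s(s+5.9)). The closed-loop characteristic equation is s² + (5.9 + 9.9·0.47)s + 9.9·31.7 = 0.
That is s² + 10.55s + 313.8 = 0, so ω_n = 17.72 rad/s and ζ = 10.55/(2·17.72) = 0.2979.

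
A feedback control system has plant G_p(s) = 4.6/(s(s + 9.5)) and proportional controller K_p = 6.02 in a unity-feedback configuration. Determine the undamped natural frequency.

1 + K_p·G_p(s) = 0 gives s² + 9.5s + 27.69 = 0.
So ω_n² = 27.69 ⇒ ω_n = 5.262 rad/s, and ζ = 9.5/(2ω_n) = 0.903.

ω_n = 5.26 rad/s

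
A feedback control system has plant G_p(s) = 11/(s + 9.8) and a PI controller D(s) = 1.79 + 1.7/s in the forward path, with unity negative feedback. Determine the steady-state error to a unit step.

0

The open loop D(s)G_p(s) has a pole at the origin (type 1), so the static position error constant is infinite and e_ss = 1/(1+∞) = 0.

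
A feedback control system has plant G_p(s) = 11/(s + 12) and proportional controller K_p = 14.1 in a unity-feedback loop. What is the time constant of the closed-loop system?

Closed-loop transfer function: T(s) = K_p·G_p(s)/(1 + K_p·G_p(s)) = 155.1/(s + 12 + 155.1) = 155.1/(s + 167.1).
Time constant τ = 1/167.1 = 0.00598 s.

τ = 0.00598 s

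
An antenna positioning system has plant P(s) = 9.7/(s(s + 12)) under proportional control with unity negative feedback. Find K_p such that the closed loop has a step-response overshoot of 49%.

From %OS = 100·exp(−πζ/√(1−ζ²)) = 49%, ζ = −ln(0.49)/√(π²+ln²(0.49)) = 0.2214.
Characteristic equation s² + 12s + 9.7K_p = 0 gives ζ = 12/(2√(9.7K_p)).
Setting ζ = 0.2214: √(9.7K_p) = 12/(2·0.2214) = 27.1, so K_p = 734.2/9.7 = 75.7.

K_p = 75.7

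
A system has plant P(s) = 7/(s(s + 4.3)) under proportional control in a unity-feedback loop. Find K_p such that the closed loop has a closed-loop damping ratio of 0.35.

K_p = 5.39

Closed-loop characteristic equation: s² + 4.3s + K_p·7 = 0.
So ω_n = √(7K_p) and 2ζω_n = 4.3, giving ζ = 4.3/(2√(7K_p)).
Setting ζ = 0.35: √(7K_p) = 4.3/(2·0.35) = 6.143, so K_p = 37.73/7 = 5.39.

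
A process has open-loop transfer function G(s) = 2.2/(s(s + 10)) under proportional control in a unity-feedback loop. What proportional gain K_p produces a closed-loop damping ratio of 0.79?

K_p = 18.2

Closed-loop characteristic equation: s² + 10s + K_p·2.2 = 0.
So ω_n = √(2.2K_p) and 2ζω_n = 10, giving ζ = 10/(2√(2.2K_p)).
Setting ζ = 0.79: √(2.2K_p) = 10/(2·0.79) = 6.329, so K_p = 40.06/2.2 = 18.2.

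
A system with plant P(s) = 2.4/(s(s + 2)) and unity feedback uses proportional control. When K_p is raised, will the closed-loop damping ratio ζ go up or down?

ζ = 2/(2√(2.4K_p)); increasing K_p raises the denominator, so ζ falls.

decrease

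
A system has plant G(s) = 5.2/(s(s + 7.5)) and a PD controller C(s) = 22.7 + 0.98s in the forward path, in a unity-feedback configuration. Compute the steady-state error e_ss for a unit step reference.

0

The open loop C(s)G(s) has a pole at the origin (type 1), so the static position error constant is infinite and e_ss = 1/(1+∞) = 0.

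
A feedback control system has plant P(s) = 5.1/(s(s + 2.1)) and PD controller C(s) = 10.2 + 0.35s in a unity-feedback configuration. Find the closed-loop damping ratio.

ζ = 0.269

Forward path: (10.2 + 0.35s)·5.1/(s(s+2.1)). The closed-loop characteristic equation is s² + (2.1 + 5.1·0.35)s + 5.1·10.2 = 0.
That is s² + 3.885s + 52.02 = 0, so ω_n = 7.212 rad/s and ζ = 3.885/(2·7.212) = 0.2693.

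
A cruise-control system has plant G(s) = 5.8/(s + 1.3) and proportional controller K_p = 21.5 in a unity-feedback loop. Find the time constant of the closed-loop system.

Closed-loop transfer function: T(s) = K_p·G(s)/(1 + K_p·G(s)) = 124.7/(s + 1.3 + 124.7) = 124.7/(s + 126).
Time constant τ = 1/126 = 0.00794 s.

τ = 0.00794 s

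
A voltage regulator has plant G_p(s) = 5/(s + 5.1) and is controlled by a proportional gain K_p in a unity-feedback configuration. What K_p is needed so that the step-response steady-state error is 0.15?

K_p = 5.78

The loop is type 0, so e_ss(step) = 1/(1 + K_pos) with K_pos = K_p·G_p(0).
G_p(0) = 0.9804. Require 1/(1 + K_p·0.9804) = 0.15, so 1 + 0.9804·K_p = 6.667.
K_p = (6.667 − 1)/0.9804 = 5.78.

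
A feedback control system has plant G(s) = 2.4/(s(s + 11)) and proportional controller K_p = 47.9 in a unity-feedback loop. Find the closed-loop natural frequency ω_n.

The closed-loop denominator is s(s+11) + 47.9·2.4 = s² + 11s + 115.
So ω_n² = 115 ⇒ ω_n = 10.72 rad/s, and ζ = 11/(2ω_n) = 0.513.

ω_n = 10.7 rad/s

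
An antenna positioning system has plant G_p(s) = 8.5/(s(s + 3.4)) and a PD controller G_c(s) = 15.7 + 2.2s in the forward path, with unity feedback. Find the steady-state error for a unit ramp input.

0.0255

The loop has one pole at the origin (type 1). Velocity error constant K_v = lim_{s→0} s·G_c(s)G_p(s) = 15.7·8.5/3.4 = 39.25.
Steady-state error to a unit ramp: e_ss = 1/K_v = 0.0255.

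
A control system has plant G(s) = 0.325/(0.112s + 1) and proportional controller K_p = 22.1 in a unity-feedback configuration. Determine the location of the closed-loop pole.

Closed loop: T(s) = K_p·G/(1+K_p·G) = 7.183/(0.112s + 1 + 7.183), with pole at s = −(1 + 7.183)/0.112 = −73.06.

s = -73.06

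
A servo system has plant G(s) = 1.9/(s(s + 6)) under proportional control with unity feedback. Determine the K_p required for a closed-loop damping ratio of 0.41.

Closed-loop characteristic equation: s² + 6s + K_p·1.9 = 0.
So ω_n = √(1.9K_p) and 2ζω_n = 6, giving ζ = 6/(2√(1.9K_p)).
Setting ζ = 0.41: √(1.9K_p) = 6/(2·0.41) = 7.317, so K_p = 53.54/1.9 = 28.2.

K_p = 28.2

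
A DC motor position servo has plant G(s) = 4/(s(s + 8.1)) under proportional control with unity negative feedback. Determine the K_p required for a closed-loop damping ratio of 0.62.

K_p = 10.7

Closed-loop characteristic equation: s² + 8.1s + K_p·4 = 0.
So ω_n = √(4K_p) and 2ζω_n = 8.1, giving ζ = 8.1/(2√(4K_p)).
Setting ζ = 0.62: √(4K_p) = 8.1/(2·0.62) = 6.532, so K_p = 42.67/4 = 10.7.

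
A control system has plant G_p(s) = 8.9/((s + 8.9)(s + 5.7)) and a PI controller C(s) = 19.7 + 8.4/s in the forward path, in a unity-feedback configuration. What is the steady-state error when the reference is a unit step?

The open loop C(s)G_p(s) has a pole at the origin (type 1), so the static position error constant is infinite and e_ss = 1/(1+∞) = 0.

0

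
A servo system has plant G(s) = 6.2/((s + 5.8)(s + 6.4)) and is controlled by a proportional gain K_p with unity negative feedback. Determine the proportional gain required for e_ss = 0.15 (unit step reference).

Steady-state error for a unit step on this type-0 loop is 1/(1 + K_p·G(0)).
G(0) = 0.167. Require 1/(1 + K_p·0.167) = 0.15, so 1 + 0.167·K_p = 6.667.
K_p = (6.667 − 1)/0.167 = 33.9.

K_p = 33.9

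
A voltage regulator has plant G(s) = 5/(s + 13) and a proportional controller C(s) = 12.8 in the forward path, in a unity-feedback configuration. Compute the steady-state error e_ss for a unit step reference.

0.169

The loop is type 0. Static position error constant K_pos = C(0)·G(0) = 12.8·0.3846 = 4.923.
Steady-state error to a unit step: e_ss = 1/(1+K_pos) = 1/5.923 = 0.169.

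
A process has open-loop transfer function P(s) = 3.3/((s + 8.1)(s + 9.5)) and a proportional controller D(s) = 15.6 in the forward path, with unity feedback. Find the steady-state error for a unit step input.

The loop is type 0. Static position error constant K_pos = D(0)·P(0) = 15.6·0.04288 = 0.669.
Steady-state error to a unit step: e_ss = 1/(1+K_pos) = 1/1.669 = 0.599.

0.599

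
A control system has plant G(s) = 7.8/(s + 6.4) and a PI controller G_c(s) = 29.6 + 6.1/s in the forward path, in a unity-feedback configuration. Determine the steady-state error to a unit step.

0

The open loop G_c(s)G(s) has a pole at the origin (type 1), so the static position error constant is infinite and e_ss = 1/(1+∞) = 0.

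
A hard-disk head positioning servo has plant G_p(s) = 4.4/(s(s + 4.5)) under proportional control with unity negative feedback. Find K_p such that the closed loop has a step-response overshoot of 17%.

K_p = 4.77

From %OS = 100·exp(−πζ/√(1−ζ²)) = 17%, ζ = −ln(0.17)/√(π²+ln²(0.17)) = 0.4913.
Characteristic equation s² + 4.5s + 4.4K_p = 0 gives ζ = 4.5/(2√(4.4K_p)).
Setting ζ = 0.4913: √(4.4K_p) = 4.5/(2·0.4913) = 4.58, so K_p = 20.98/4.4 = 4.77.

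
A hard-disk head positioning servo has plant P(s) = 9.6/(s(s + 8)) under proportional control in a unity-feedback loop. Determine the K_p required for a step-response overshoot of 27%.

From %OS = 100·exp(−πζ/√(1−ζ²)) = 27%, ζ = −ln(0.27)/√(π²+ln²(0.27)) = 0.3847.
Characteristic equation s² + 8s + 9.6K_p = 0 gives ζ = 8/(2√(9.6K_p)).
Setting ζ = 0.3847: √(9.6K_p) = 8/(2·0.3847) = 10.4, so K_p = 108.1/9.6 = 11.3.

K_p = 11.3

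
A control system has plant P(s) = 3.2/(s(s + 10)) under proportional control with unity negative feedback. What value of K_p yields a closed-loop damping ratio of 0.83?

Closed-loop characteristic equation: s² + 10s + K_p·3.2 = 0.
So ω_n = √(3.2K_p) and 2ζω_n = 10, giving ζ = 10/(2√(3.2K_p)).
Setting ζ = 0.83: √(3.2K_p) = 10/(2·0.83) = 6.024, so K_p = 36.29/3.2 = 11.3.

K_p = 11.3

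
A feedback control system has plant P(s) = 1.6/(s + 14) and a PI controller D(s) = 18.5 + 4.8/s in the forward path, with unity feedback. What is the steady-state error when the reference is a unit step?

0

The open loop D(s)P(s) has a pole at the origin (type 1), so the static position error constant is infinite and e_ss = 1/(1+∞) = 0.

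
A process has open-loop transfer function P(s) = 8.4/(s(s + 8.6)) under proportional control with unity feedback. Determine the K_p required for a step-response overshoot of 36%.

From %OS = 100·exp(−πζ/√(1−ζ²)) = 36%, ζ = −ln(0.36)/√(π²+ln²(0.36)) = 0.3093.
Characteristic equation s² + 8.6s + 8.4K_p = 0 gives ζ = 8.6/(2√(8.4K_p)).
Setting ζ = 0.3093: √(8.4K_p) = 8.6/(2·0.3093) = 13.9, so K_p = 193.3/8.4 = 23.

K_p = 23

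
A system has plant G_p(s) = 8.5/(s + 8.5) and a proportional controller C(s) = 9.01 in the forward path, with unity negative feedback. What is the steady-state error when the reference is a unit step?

0.0999

The loop is type 0. Static position error constant K_pos = C(0)·G_p(0) = 9.01·1 = 9.01.
Steady-state error to a unit step: e_ss = 1/(1+K_pos) = 1/10.01 = 0.0999.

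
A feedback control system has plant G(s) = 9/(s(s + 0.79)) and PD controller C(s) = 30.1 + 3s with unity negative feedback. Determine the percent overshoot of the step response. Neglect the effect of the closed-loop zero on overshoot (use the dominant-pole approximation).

0.71%

Forward path: (30.1 + 3s)·9/(s(s+0.79)). The closed-loop characteristic equation is s² + (0.79 + 9·3)s + 9·30.1 = 0.
That is s² + 27.79s + 270.9 = 0, so ω_n = 16.46 rad/s and ζ = 27.79/(2·16.46) = 0.8442.
%OS = 100·exp(−πζ/√(1−ζ²)) = 0.71%.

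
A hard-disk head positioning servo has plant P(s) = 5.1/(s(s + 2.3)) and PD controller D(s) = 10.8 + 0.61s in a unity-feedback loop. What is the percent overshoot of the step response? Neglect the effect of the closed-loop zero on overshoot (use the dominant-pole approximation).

Forward path: (10.8 + 0.61s)·5.1/(s(s+2.3)). The closed-loop characteristic equation is s² + (2.3 + 5.1·0.61)s + 5.1·10.8 = 0.
That is s² + 5.411s + 55.08 = 0, so ω_n = 7.422 rad/s and ζ = 5.411/(2·7.422) = 0.3645.
%OS = 100·exp(−πζ/√(1−ζ²)) = 29.2%.

29.2%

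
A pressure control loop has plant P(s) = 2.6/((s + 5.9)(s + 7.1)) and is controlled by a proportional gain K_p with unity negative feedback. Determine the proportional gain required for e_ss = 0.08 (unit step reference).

K_p = 185

The loop is type 0, so e_ss(step) = 1/(1 + K_pos) with K_pos = K_p·P(0).
P(0) = 0.06207. Require 1/(1 + K_p·0.06207) = 0.08, so 1 + 0.06207·K_p = 12.5.
K_p = (12.5 − 1)/0.06207 = 185.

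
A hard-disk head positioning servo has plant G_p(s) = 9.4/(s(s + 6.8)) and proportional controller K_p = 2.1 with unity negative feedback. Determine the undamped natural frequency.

ω_n = 4.44 rad/s

The closed-loop denominator is s(s+6.8) + 2.1·9.4 = s² + 6.8s + 19.74.
Matching s² + 2ζω_n s + ω_n²: ω_n = √19.74 = 4.443 rad/s and 2ζω_n = 6.8, so ζ = 6.8/(2·4.443) = 0.765.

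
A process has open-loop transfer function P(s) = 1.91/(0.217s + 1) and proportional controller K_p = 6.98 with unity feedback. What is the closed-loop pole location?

s = -66.05

Closed loop: T(s) = K_p·P/(1+K_p·P) = 13.33/(0.217s + 1 + 13.33), with pole at s = −(1 + 13.33)/0.217 = −66.05.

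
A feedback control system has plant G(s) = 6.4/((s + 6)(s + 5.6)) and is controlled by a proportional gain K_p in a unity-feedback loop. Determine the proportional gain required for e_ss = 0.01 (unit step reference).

The loop is type 0, so e_ss(step) = 1/(1 + K_pos) with K_pos = K_p·G(0).
G(0) = 0.1905. Require 1/(1 + K_p·0.1905) = 0.01, so 1 + 0.1905·K_p = 100.
K_p = (100 − 1)/0.1905 = 520.

K_p = 520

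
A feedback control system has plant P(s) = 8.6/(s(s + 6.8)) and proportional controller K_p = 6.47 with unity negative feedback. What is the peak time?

T_p = 0.473 s

The closed-loop denominator s² + 6.8s + 55.64 gives ω_n = √55.64 = 7.459 and ζ = 6.8/(2ω_n) = 0.4558.
Damped frequency ω_d = ω_n√(1−ζ²) = 6.639 rad/s, so peak time T_p = π/ω_d = 0.473 s.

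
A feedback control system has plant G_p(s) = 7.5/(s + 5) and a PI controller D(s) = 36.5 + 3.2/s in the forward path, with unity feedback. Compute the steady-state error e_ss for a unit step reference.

The open loop D(s)G_p(s) has a pole at the origin (type 1), so the static position error constant is infinite and e_ss = 1/(1+∞) = 0.

0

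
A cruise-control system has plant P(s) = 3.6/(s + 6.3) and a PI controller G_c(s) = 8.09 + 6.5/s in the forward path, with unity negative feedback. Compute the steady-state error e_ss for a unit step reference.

The open loop G_c(s)P(s) has a pole at the origin (type 1), so the static position error constant is infinite and e_ss = 1/(1+∞) = 0.

0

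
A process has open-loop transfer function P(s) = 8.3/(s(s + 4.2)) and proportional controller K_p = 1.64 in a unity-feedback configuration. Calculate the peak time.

T_p = 1.04 s

From 1 + K_pP(s) = 0: s² + 4.2s + 13.61 = 0 ⇒ ω_n = 3.689, ζ = 0.5692.
Damped frequency ω_d = ω_n√(1−ζ²) = 3.033 rad/s, so peak time T_p = π/ω_d = 1.04 s.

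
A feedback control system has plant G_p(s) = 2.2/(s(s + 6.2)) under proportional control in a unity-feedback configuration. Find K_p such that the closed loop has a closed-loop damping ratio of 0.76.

K_p = 7.56

Closed-loop characteristic equation: s² + 6.2s + K_p·2.2 = 0.
So ω_n = √(2.2K_p) and 2ζω_n = 6.2, giving ζ = 6.2/(2√(2.2K_p)).
Setting ζ = 0.76: √(2.2K_p) = 6.2/(2·0.76) = 4.079, so K_p = 16.64/2.2 = 7.56.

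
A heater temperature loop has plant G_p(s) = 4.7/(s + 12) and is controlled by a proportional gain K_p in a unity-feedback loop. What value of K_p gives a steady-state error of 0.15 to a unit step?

K_p = 14.5

For a type-0 loop with proportional control, e_ss = 1/(1 + K_p·G_p(0)).
G_p(0) = 0.3917. Require 1/(1 + K_p·0.3917) = 0.15, so 1 + 0.3917·K_p = 6.667.
K_p = (6.667 − 1)/0.3917 = 14.5.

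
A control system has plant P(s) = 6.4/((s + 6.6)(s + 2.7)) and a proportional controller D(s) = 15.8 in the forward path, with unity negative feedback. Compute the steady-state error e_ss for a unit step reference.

0.15

The loop is type 0. Static position error constant K_pos = D(0)·P(0) = 15.8·0.3591 = 5.675.
Steady-state error to a unit step: e_ss = 1/(1+K_pos) = 1/6.675 = 0.15.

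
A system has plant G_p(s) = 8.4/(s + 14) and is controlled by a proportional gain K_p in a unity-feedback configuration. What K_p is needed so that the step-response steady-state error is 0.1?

K_p = 15

For a type-0 loop with proportional control, e_ss = 1/(1 + K_p·G_p(0)).
G_p(0) = 0.6. Require 1/(1 + K_p·0.6) = 0.1, so 1 + 0.6·K_p = 10.
K_p = (10 − 1)/0.6 = 15.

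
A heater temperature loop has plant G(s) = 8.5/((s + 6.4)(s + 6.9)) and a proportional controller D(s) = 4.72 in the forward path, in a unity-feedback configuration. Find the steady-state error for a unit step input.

0.524

The loop is type 0. Static position error constant K_pos = D(0)·G(0) = 4.72·0.1925 = 0.9085.
Steady-state error to a unit step: e_ss = 1/(1+K_pos) = 1/1.909 = 0.524.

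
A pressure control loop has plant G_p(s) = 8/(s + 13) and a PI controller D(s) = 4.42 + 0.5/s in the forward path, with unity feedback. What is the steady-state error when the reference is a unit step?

The open loop D(s)G_p(s) has a pole at the origin (type 1), so the static position error constant is infinite and e_ss = 1/(1+∞) = 0.

0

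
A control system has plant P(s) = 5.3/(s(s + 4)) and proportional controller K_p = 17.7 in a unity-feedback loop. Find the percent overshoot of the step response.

From 1 + K_pP(s) = 0: s² + 4s + 93.81 = 0 ⇒ ω_n = 9.686, ζ = 0.2065.
%OS = 100·exp(−πζ/√(1−ζ²)) = 100·exp(−π·0.2065/√0.9574) = 51.5%.

51.5%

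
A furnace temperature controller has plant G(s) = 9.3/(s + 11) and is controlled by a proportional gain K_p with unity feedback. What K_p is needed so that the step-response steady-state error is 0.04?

Steady-state error for a unit step on this type-0 loop is 1/(1 + K_p·G(0)).
G(0) = 0.8455. Require 1/(1 + K_p·0.8455) = 0.04, so 1 + 0.8455·K_p = 25.
K_p = (25 − 1)/0.8455 = 28.4.

K_p = 28.4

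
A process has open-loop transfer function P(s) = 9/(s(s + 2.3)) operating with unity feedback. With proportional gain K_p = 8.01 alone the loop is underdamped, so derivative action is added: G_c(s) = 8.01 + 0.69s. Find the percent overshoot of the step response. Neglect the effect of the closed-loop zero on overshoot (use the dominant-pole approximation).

Forward path: (8.01 + 0.69s)·9/(s(s+2.3)). The closed-loop characteristic equation is s² + (2.3 + 9·0.69)s + 9·8.01 = 0.
That is s² + 8.51s + 72.09 = 0, so ω_n = 8.491 rad/s and ζ = 8.51/(2·8.491) = 0.5011.
%OS = 100·exp(−πζ/√(1−ζ²)) = 16.2%.

16.2%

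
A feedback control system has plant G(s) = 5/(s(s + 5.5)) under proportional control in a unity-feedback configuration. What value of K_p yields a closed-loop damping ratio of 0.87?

Closed-loop characteristic equation: s² + 5.5s + K_p·5 = 0.
So ω_n = √(5K_p) and 2ζω_n = 5.5, giving ζ = 5.5/(2√(5K_p)).
Setting ζ = 0.87: √(5K_p) = 5.5/(2·0.87) = 3.161, so K_p = 9.991/5 = 2.

K_p = 2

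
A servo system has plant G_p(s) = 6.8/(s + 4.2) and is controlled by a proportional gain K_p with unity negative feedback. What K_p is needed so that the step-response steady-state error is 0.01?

K_p = 61.1

The loop is type 0, so e_ss(step) = 1/(1 + K_pos) with K_pos = K_p·G_p(0).
G_p(0) = 1.619. Require 1/(1 + K_p·1.619) = 0.01, so 1 + 1.619·K_p = 100.
K_p = (100 − 1)/1.619 = 61.1.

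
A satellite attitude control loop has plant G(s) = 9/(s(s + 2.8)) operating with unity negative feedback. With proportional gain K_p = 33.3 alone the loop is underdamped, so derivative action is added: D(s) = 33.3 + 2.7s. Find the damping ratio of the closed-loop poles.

Forward path: (33.3 + 2.7s)·9/(s(s+2.8)). The closed-loop characteristic equation is s² + (2.8 + 9·2.7)s + 9·33.3 = 0.
That is s² + 27.1s + 299.7 = 0, so ω_n = 17.31 rad/s and ζ = 27.1/(2·17.31) = 0.7827.

ζ = 0.783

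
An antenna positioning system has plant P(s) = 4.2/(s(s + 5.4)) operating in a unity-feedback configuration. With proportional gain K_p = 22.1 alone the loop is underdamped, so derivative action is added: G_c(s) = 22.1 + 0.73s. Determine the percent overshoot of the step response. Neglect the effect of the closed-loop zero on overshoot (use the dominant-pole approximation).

Forward path: (22.1 + 0.73s)·4.2/(s(s+5.4)). The closed-loop characteristic equation is s² + (5.4 + 4.2·0.73)s + 4.2·22.1 = 0.
That is s² + 8.466s + 92.82 = 0, so ω_n = 9.634 rad/s and ζ = 8.466/(2·9.634) = 0.4394.
%OS = 100·exp(−πζ/√(1−ζ²)) = 21.5%.

21.5%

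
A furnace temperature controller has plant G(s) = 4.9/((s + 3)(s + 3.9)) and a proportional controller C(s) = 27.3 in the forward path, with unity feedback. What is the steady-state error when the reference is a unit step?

0.0804

The loop is type 0. Static position error constant K_pos = C(0)·G(0) = 27.3·0.4188 = 11.43.
Steady-state error to a unit step: e_ss = 1/(1+K_pos) = 1/12.43 = 0.0804.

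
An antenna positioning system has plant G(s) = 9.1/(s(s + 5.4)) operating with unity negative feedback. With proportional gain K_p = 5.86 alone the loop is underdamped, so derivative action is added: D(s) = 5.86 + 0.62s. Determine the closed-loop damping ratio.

ζ = 0.756

Forward path: (5.86 + 0.62s)·9.1/(s(s+5.4)). The closed-loop characteristic equation is s² + (5.4 + 9.1·0.62)s + 9.1·5.86 = 0.
That is s² + 11.04s + 53.33 = 0, so ω_n = 7.302 rad/s and ζ = 11.04/(2·7.302) = 0.756.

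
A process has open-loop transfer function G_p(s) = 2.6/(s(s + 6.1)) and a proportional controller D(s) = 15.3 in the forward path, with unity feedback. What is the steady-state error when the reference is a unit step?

0

The open loop D(s)G_p(s) has a pole at the origin (type 1), so the static position error constant is infinite and e_ss = 1/(1+∞) = 0.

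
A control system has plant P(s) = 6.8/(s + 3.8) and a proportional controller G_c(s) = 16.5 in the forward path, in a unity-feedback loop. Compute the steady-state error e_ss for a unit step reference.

0.0328

The loop is type 0. Static position error constant K_pos = G_c(0)·P(0) = 16.5·1.789 = 29.53.
Steady-state error to a unit step: e_ss = 1/(1+K_pos) = 1/30.53 = 0.0328.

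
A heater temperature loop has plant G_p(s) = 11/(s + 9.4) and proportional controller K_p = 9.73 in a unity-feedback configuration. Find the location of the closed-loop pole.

Closed-loop transfer function: T(s) = K_p·G_p(s)/(1 + K_p·G_p(s)) = 107/(s + 9.4 + 107) = 107/(s + 116.4).
The closed-loop pole is at s = −116.4.

s = -116.4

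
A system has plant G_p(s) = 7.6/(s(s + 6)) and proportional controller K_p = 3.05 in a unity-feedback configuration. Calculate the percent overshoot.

8.19%

The closed-loop denominator s² + 6s + 23.18 gives ω_n = √23.18 = 4.815 and ζ = 6/(2ω_n) = 0.6231.
%OS = 100·exp(−πζ/√(1−ζ²)) = 100·exp(−π·0.6231/√0.6117) = 8.19%.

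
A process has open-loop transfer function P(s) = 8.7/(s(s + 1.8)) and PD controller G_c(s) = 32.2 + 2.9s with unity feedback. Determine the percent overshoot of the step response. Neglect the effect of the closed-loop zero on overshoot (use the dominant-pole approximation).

1.36%

Forward path: (32.2 + 2.9s)·8.7/(s(s+1.8)). The closed-loop characteristic equation is s² + (1.8 + 8.7·2.9)s + 8.7·32.2 = 0.
That is s² + 27.03s + 280.1 = 0, so ω_n = 16.74 rad/s and ζ = 27.03/(2·16.74) = 0.8075.
%OS = 100·exp(−πζ/√(1−ζ²)) = 1.36%.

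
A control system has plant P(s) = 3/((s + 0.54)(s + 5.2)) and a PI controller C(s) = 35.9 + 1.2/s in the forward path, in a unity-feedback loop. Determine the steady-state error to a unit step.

0

The open loop C(s)P(s) has a pole at the origin (type 1), so the static position error constant is infinite and e_ss = 1/(1+∞) = 0.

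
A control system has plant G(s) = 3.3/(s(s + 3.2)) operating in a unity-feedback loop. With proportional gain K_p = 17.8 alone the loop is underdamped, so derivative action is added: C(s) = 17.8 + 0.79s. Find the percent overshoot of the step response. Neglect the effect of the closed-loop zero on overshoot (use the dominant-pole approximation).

27.6%

Forward path: (17.8 + 0.79s)·3.3/(s(s+3.2)). The closed-loop characteristic equation is s² + (3.2 + 3.3·0.79)s + 3.3·17.8 = 0.
That is s² + 5.807s + 58.74 = 0, so ω_n = 7.664 rad/s and ζ = 5.807/(2·7.664) = 0.3788.
%OS = 100·exp(−πζ/√(1−ζ²)) = 27.6%.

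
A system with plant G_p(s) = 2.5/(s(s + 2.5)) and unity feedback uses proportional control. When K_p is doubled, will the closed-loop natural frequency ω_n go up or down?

increase

ω_n = √(2.5·K_p), which grows with K_p.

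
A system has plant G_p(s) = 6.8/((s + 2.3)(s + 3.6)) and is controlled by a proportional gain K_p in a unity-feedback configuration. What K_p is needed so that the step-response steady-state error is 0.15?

K_p = 6.9

For a type-0 loop with proportional control, e_ss = 1/(1 + K_p·G_p(0)).
G_p(0) = 0.8213. Require 1/(1 + K_p·0.8213) = 0.15, so 1 + 0.8213·K_p = 6.667.
K_p = (6.667 − 1)/0.8213 = 6.9.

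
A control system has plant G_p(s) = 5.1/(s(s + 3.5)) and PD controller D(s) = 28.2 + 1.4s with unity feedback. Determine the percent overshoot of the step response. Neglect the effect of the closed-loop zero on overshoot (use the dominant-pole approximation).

Forward path: (28.2 + 1.4s)·5.1/(s(s+3.5)). The closed-loop characteristic equation is s² + (3.5 + 5.1·1.4)s + 5.1·28.2 = 0.
That is s² + 10.64s + 143.8 = 0, so ω_n = 11.99 rad/s and ζ = 10.64/(2·11.99) = 0.4436.
%OS = 100·exp(−πζ/√(1−ζ²)) = 21.1%.

21.1%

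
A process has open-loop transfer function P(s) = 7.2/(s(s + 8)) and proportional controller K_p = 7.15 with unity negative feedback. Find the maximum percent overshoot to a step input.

Closed-loop characteristic equation: s² + 8s + 51.48 = 0, so ω_n = 7.175 rad/s and ζ = 8/(2·7.175) = 0.5575.
%OS = 100·exp(−πζ/√(1−ζ²)) = 100·exp(−π·0.5575/√0.6892) = 12.1%.

12.1%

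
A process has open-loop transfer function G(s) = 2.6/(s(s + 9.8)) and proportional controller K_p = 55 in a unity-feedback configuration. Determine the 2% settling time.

T_s ≈ 0.816 s

From 1 + K_pG(s) = 0: s² + 9.8s + 143 = 0 ⇒ ω_n = 11.96, ζ = 0.4098.
2% settling time T_s ≈ 4/(ζω_n) = 4/4.9 = 0.816 s.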